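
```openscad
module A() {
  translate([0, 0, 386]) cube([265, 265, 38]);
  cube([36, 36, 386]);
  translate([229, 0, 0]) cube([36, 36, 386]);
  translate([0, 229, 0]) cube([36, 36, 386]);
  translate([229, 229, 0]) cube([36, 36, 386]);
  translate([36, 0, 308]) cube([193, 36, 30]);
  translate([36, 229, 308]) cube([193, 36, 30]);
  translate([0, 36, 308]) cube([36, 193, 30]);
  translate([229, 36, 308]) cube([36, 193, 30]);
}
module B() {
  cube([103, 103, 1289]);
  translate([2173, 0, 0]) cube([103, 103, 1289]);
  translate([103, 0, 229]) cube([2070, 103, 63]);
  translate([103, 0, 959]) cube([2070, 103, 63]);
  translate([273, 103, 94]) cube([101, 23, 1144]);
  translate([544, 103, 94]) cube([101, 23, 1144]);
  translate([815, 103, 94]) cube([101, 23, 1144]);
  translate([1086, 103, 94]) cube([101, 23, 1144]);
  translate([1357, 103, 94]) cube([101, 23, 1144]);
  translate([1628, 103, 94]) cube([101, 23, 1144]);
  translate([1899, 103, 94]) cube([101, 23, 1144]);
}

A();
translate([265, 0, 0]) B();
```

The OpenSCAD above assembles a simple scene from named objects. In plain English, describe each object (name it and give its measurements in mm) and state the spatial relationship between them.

A is a simple wooden stool: a rectangular seat 265 mm (x) by 265 mm (y), 38 mm thick, top face at z = 424 mm, on four square legs, each 36×36 mm in cross-section. The legs rest on z = 0, each flush with a corner of the seat. Four stretchers, 36 mm wide and 30 mm tall, connect adjacent legs with their undersides at z = 308 mm, each running between the inner faces of the legs it joins and aligned with the legs' outer faces on the other axis.

B is a fence section. Two 103×103 mm posts, 1289 mm tall, stand on the floor with a clear span of 2070 mm between their inner faces. Two horizontal rails of 103×63 mm section span the gap between the posts with their undersides at z = 229 mm and z = 959 mm, flush with the posts' −y face. 7 pickets, each 101 mm wide, 23 mm thick and 1144 mm tall, are fixed to the +y face of the rails with their bottoms at z = 94 mm, evenly spaced across the span with equal gaps (rounded down to the nearest mm) at the −x end and between each pair — any rounding remainder accumulates at the +x end.

The fence section is against the stool's +x side, with their −y faces flush.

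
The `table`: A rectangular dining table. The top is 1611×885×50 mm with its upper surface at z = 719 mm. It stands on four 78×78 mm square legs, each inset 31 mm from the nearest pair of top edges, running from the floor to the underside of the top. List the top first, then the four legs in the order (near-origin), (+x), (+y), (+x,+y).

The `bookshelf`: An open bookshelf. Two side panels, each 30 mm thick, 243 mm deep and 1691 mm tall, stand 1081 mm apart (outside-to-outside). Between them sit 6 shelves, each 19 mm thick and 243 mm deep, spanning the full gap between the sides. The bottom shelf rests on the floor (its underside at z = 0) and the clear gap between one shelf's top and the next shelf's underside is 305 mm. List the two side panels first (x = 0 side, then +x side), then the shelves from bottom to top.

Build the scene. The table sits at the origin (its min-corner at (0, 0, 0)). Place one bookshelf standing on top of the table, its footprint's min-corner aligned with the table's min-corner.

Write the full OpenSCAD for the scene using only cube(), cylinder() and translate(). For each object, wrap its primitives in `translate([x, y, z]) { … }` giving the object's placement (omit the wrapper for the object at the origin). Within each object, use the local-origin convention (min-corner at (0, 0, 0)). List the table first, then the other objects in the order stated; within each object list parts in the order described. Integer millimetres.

translate([0, 0, 669]) cube([1611, 885, 50]);
translate([31, 31, 0]) cube([78, 78, 669]);
translate([1502, 31, 0]) cube([78, 78, 669]);
translate([31, 776, 0]) cube([78, 78, 669]);
translate([1502, 776, 0]) cube([78, 78, 669]);
translate([0, 0, 719]) {
  cube([30, 243, 1691]);
  translate([1051, 0, 0]) cube([30, 243, 1691]);
  translate([30, 0, 0]) cube([1021, 243, 19]);
  translate([30, 0, 324]) cube([1021, 243, 19]);
  translate([30, 0, 648]) cube([1021, 243, 19]);
  translate([30, 0, 972]) cube([1021, 243, 19]);
  translate([30, 0, 1296]) cube([1021, 243, 19]);
  translate([30, 0, 1620]) cube([1021, 243, 19]);
}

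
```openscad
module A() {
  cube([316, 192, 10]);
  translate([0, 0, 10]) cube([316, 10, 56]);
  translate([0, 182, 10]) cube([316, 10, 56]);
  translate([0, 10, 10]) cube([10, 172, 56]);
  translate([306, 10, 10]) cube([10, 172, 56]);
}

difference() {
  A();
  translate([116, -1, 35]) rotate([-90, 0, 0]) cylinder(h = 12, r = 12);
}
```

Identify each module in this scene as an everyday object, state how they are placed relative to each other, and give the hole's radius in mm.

The subtracted cylinder has r = 12 mm.

A is an open box. The open box has a circular hole through its front wall. The hole's radius is 12 mm.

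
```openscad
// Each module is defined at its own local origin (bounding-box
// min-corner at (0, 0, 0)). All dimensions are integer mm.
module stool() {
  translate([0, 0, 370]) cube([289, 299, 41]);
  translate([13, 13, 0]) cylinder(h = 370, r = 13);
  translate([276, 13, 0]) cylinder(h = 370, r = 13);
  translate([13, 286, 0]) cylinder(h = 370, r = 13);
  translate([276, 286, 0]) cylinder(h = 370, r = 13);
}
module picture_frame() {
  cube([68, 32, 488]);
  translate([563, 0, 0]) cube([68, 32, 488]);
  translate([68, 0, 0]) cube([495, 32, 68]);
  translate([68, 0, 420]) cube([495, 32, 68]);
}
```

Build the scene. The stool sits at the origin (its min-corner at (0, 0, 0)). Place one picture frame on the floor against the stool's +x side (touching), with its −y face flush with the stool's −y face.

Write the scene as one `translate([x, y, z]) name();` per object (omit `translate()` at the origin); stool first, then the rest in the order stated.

stool();
translate([289, 0, 0]) picture_frame();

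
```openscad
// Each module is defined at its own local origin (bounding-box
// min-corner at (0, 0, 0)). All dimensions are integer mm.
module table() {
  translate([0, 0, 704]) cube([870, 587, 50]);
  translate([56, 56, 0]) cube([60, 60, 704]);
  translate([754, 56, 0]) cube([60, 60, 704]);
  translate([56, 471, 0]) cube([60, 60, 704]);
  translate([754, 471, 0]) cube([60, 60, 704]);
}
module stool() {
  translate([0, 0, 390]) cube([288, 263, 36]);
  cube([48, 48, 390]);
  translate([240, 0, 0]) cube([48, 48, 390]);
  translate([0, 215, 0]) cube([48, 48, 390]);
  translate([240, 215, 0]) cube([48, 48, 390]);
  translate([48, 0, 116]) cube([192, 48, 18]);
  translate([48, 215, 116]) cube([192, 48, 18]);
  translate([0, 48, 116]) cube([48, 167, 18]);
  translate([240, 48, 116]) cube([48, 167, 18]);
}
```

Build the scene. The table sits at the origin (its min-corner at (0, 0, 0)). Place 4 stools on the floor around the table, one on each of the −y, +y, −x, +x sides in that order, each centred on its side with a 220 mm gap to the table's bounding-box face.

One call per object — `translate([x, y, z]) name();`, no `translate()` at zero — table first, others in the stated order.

table();
translate([291, -483, 0]) stool();
translate([291, 807, 0]) stool();
translate([-508, 162, 0]) stool();
translate([1090, 162, 0]) stool();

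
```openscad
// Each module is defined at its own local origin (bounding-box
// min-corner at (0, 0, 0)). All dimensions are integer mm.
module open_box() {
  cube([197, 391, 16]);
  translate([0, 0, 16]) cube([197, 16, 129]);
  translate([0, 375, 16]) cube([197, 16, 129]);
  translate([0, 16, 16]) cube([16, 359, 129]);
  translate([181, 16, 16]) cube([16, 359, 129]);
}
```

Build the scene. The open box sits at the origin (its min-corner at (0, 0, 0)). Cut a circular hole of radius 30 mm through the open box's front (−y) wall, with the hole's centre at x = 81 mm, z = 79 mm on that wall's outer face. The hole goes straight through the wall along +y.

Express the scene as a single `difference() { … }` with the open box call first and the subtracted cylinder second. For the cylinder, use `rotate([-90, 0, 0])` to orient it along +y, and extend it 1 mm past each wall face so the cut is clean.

difference() {
  open_box();
  translate([81, -1, 79]) rotate([-90, 0, 0]) cylinder(h = 18, r = 30);
}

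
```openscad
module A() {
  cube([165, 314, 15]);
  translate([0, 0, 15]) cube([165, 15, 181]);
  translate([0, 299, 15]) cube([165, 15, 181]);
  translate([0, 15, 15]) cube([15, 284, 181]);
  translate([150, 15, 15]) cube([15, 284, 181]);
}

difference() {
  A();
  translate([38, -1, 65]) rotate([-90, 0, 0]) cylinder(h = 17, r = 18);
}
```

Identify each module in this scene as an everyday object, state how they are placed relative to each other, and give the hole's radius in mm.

A is an open box. The open box has a circular hole through its front wall. The hole's radius is 18 mm.

The subtracted cylinder has r = 18 mm.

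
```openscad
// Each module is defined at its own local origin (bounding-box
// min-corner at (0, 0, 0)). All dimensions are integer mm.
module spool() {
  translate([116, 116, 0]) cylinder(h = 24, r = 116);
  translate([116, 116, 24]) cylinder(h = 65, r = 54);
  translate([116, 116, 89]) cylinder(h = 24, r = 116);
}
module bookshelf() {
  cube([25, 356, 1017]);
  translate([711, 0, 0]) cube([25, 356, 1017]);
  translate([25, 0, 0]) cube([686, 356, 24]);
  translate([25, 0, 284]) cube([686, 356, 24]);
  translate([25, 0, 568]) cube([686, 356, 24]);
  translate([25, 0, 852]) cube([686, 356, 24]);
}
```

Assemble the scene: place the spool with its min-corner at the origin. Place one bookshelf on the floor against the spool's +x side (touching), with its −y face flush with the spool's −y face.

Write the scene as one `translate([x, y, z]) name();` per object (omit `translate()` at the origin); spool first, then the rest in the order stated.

spool();
translate([232, 0, 0]) bookshelf();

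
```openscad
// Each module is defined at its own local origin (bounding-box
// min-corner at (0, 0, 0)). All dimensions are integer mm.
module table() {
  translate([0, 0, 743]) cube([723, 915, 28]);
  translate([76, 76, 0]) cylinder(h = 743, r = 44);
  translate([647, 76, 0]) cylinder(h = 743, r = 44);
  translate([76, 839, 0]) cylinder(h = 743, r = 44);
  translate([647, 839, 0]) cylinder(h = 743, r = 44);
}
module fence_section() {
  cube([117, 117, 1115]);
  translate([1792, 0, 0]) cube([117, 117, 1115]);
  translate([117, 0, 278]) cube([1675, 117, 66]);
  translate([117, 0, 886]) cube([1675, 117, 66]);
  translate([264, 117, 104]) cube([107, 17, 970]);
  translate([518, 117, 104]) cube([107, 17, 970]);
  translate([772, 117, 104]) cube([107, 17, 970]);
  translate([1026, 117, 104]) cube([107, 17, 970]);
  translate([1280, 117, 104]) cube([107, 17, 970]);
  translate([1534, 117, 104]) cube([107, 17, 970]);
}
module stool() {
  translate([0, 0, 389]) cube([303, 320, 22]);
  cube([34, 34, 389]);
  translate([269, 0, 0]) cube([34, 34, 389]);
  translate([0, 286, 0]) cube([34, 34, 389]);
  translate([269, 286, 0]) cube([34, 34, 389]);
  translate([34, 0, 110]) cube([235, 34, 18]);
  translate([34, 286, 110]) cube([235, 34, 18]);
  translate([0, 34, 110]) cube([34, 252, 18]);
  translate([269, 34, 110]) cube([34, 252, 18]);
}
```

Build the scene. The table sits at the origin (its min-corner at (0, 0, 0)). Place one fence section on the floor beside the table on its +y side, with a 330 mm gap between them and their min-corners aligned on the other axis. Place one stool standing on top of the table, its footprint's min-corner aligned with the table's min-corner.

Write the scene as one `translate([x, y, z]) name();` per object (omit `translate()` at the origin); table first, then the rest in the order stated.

table();
translate([0, 1245, 0]) fence_section();
translate([0, 0, 771]) stool();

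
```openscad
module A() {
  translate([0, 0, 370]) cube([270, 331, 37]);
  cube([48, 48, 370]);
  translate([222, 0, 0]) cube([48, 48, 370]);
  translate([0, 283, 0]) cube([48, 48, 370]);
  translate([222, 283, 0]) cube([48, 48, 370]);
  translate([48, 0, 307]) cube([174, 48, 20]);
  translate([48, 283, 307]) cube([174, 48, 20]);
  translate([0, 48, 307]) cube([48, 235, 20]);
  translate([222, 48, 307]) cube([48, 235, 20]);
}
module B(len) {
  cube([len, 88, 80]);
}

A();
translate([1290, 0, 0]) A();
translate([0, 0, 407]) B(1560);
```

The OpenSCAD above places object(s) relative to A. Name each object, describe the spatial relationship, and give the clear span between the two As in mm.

A is a stool. B is a beam. A beam spans the tops of two stools. The clear span between the two stools is 1020 mm.

Second stool starts at x = 1290; first ends at x = 270; clear span = 1290 − 270 = 1020 mm.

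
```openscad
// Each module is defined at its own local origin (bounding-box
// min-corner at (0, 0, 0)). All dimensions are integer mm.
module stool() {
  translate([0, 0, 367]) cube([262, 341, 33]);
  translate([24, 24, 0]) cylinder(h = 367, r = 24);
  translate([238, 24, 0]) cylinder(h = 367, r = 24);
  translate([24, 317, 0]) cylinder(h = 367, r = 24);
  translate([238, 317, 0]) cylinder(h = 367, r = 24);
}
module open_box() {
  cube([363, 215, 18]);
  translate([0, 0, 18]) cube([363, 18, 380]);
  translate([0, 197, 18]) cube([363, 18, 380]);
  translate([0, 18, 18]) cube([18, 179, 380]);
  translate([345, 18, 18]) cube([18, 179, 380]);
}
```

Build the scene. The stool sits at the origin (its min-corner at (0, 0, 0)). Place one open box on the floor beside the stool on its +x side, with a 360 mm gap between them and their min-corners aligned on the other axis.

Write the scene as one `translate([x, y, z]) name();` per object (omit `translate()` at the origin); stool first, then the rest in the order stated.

stool();
translate([622, 0, 0]) open_box();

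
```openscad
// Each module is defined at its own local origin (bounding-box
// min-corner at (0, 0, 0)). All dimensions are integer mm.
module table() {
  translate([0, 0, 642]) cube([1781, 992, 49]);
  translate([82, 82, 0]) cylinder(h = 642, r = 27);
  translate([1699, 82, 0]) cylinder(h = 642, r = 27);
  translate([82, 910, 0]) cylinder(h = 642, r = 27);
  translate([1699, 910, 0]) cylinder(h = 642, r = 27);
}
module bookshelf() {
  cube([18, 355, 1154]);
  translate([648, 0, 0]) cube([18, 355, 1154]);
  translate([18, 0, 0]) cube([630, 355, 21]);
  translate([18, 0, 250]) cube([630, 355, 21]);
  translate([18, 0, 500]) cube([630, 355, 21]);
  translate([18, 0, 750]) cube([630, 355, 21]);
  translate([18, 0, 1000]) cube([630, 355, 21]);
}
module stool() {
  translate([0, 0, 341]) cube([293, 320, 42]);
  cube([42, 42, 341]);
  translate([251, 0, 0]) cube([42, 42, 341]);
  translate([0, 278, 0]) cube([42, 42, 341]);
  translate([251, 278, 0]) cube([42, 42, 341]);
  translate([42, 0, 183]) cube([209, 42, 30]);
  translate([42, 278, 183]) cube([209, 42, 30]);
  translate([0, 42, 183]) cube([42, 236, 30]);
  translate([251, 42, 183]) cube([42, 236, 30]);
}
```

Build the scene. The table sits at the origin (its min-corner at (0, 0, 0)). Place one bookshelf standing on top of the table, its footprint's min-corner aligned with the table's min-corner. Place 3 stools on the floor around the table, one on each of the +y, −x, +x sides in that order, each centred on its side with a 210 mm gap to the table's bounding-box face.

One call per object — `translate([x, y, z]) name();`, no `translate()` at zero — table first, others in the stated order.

table();
translate([0, 0, 691]) bookshelf();
translate([744, 1202, 0]) stool();
translate([-503, 336, 0]) stool();
translate([1991, 336, 0]) stool();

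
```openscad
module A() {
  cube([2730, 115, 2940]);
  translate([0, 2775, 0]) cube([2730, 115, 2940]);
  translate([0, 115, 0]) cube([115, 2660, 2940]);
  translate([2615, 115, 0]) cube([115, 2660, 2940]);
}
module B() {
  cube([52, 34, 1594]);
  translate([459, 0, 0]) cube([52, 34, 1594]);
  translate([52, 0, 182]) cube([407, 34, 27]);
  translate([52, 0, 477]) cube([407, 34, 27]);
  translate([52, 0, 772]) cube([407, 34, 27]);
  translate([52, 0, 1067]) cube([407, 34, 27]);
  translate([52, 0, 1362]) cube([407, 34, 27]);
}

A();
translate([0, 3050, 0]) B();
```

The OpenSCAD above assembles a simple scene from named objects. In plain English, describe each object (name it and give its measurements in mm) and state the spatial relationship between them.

A is a box-shaped house frame (walls only): outside footprint 2730×2890 mm, wall height 2940 mm, wall thickness 115 mm. The two y-facing walls run the full x-width; the two x-facing walls fit between the inner faces of the y-facing walls.

B is a wooden ladder with two side rails of 52×34 mm section and 1594 mm height, set 511 mm apart overall. Between them run 5 rectangular rungs (34 mm deep, 27 mm thick), front faces flush with the rails' −y face. The bottom of the first rung is 182 mm above the floor and each subsequent rung is 295 mm higher than the one below.

The ladder is on the floor beside the house frame on its +y side.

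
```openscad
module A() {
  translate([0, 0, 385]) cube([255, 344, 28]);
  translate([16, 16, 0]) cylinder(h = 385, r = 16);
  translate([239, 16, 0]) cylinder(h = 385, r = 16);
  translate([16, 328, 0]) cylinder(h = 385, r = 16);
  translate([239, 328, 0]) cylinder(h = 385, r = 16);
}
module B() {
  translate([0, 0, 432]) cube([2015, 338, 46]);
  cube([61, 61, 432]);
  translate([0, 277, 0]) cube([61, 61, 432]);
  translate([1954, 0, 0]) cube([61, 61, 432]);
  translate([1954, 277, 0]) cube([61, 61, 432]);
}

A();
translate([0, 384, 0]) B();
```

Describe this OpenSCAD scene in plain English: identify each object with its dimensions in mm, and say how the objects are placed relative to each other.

A is a simple wooden stool: a rectangular seat 255 mm (x) by 344 mm (y), 28 mm thick, top face at z = 413 mm, on four round legs, each 32 mm in diameter. The legs rest on z = 0, each leg's axis is inset half a diameter from the nearest pair of seat edges (so the leg's bounding box is flush with the corner).

B is a long wooden bench with a 2015 mm (x) × 338 mm (y) seat, 46 mm thick, its top surface 478 mm above the floor. Four 61 mm square legs at the seat corners, flush with the edges, run from z = 0 to the seat underside.

The bench is on the floor beside the stool on its +y side.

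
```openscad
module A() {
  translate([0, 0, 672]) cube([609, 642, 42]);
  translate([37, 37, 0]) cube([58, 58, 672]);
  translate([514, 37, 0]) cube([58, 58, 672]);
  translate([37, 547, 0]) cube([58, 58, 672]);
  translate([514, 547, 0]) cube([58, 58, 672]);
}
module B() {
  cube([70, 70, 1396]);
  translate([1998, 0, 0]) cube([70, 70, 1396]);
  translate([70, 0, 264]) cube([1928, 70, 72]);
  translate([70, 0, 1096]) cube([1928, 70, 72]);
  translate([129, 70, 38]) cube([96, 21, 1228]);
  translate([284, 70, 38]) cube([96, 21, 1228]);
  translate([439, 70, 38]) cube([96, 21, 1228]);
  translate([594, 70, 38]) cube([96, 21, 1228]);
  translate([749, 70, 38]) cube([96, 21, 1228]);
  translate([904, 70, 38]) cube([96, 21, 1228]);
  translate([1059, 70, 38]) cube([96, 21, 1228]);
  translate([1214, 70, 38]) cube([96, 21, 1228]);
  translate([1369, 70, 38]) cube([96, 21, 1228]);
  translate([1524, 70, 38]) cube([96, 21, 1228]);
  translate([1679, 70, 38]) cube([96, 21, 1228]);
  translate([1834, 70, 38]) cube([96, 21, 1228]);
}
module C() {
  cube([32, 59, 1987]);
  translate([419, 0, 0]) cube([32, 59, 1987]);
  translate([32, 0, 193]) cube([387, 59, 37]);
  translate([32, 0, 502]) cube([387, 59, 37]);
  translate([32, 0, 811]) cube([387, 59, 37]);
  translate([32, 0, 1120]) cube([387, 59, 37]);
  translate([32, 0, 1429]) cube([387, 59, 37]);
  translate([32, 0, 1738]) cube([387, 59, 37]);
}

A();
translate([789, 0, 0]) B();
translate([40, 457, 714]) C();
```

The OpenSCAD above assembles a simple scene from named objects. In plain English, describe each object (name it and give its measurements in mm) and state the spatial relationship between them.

A is a table with a 609×642 mm rectangular top, 42 mm thick, top surface at z = 714 mm, supported by four 58×58 mm square legs, each inset 37 mm from the nearest pair of top edges, running from the floor.

B is a fence section. Two 70×70 mm posts, 1396 mm tall, stand on the floor with a clear span of 1928 mm between their inner faces. Two horizontal rails of 70×72 mm section span the gap between the posts with their undersides at z = 264 mm and z = 1096 mm, flush with the posts' −y face. 12 pickets, each 96 mm wide, 21 mm thick and 1228 mm tall, are fixed to the +y face of the rails with their bottoms at z = 38 mm, evenly spaced across the span with equal gaps (rounded down to the nearest mm) at the −x end and between each pair — any rounding remainder accumulates at the +x end.

C is a straight ladder. Two 32×59 mm vertical rails, 1987 mm tall, stand 451 mm apart (outside-to-outside) with their front faces coplanar on the −y side. 6 rungs, each 59 mm deep and 37 mm tall, span between the inner faces of the rails, front faces flush with the rails. The lowest rung's underside is at z = 193 mm and rungs are spaced 309 mm apart (underside to underside).

The fence section is on the floor beside the table on its +x side. The ladder is on top of the table.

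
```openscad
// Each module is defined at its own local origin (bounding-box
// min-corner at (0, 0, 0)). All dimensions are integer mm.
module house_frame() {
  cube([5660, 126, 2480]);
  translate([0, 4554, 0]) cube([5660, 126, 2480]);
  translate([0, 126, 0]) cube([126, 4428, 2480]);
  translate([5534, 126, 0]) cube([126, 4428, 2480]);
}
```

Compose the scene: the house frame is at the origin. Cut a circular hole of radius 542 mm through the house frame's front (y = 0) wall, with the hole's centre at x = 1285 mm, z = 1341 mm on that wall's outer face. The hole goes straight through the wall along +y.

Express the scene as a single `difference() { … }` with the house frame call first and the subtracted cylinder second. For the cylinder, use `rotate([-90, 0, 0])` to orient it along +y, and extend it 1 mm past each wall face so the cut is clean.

difference() {
  house_frame();
  translate([1285, -1, 1341]) rotate([-90, 0, 0]) cylinder(h = 128, r = 542);
}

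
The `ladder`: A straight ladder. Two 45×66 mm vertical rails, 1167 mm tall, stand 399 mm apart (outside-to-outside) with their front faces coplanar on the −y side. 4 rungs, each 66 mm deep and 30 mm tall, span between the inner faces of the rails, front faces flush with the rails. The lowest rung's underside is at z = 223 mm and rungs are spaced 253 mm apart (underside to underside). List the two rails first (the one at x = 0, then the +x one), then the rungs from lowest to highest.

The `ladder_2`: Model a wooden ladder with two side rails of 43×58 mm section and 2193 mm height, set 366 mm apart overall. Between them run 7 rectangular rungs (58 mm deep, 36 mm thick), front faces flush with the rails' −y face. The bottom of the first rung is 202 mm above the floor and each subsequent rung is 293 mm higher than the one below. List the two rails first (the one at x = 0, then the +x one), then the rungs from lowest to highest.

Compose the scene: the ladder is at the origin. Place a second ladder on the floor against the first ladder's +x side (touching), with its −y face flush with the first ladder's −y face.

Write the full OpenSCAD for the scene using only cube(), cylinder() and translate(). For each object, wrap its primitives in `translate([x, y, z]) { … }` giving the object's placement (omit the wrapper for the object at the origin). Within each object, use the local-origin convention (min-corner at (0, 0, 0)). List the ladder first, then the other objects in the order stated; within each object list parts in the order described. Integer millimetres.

cube([45, 66, 1167]);
translate([354, 0, 0]) cube([45, 66, 1167]);
translate([45, 0, 223]) cube([309, 66, 30]);
translate([45, 0, 476]) cube([309, 66, 30]);
translate([45, 0, 729]) cube([309, 66, 30]);
translate([45, 0, 982]) cube([309, 66, 30]);
translate([399, 0, 0]) {
  cube([43, 58, 2193]);
  translate([323, 0, 0]) cube([43, 58, 2193]);
  translate([43, 0, 202]) cube([280, 58, 36]);
  translate([43, 0, 495]) cube([280, 58, 36]);
  translate([43, 0, 788]) cube([280, 58, 36]);
  translate([43, 0, 1081]) cube([280, 58, 36]);
  translate([43, 0, 1374]) cube([280, 58, 36]);
  translate([43, 0, 1667]) cube([280, 58, 36]);
  translate([43, 0, 1960]) cube([280, 58, 36]);
}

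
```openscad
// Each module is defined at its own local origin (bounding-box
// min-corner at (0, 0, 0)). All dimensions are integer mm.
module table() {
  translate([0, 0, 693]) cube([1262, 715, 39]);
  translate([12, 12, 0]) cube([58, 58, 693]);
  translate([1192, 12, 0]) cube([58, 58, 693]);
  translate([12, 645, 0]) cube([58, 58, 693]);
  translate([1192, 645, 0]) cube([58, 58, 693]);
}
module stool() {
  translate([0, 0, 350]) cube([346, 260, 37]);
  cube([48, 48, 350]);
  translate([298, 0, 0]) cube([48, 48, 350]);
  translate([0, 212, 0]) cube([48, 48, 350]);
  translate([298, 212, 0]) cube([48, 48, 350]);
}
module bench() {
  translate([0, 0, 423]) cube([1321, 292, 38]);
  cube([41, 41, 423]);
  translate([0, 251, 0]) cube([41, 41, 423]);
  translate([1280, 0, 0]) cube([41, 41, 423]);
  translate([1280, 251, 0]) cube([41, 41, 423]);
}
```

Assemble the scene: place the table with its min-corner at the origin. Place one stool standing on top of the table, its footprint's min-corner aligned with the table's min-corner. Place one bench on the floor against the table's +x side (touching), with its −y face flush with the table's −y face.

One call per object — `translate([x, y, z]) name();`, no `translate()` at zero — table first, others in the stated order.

table();
translate([0, 0, 732]) stool();
translate([1262, 0, 0]) bench();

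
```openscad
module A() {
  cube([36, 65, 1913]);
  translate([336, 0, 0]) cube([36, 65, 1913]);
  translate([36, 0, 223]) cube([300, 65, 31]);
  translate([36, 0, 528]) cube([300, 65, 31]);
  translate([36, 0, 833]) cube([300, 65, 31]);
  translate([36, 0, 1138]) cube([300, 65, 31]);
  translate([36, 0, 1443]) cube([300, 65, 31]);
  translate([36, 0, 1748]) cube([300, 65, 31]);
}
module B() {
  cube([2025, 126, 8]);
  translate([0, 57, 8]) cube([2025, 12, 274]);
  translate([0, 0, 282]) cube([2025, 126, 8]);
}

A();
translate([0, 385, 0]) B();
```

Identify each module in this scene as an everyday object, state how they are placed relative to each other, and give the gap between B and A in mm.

A is a ladder. B is an I-beam. The I-beam is on the floor beside the ladder on its +y side. The gap between the I-beam and the ladder is 320 mm.

The I-beam's nearest face is 320 mm from the ladder's +y face.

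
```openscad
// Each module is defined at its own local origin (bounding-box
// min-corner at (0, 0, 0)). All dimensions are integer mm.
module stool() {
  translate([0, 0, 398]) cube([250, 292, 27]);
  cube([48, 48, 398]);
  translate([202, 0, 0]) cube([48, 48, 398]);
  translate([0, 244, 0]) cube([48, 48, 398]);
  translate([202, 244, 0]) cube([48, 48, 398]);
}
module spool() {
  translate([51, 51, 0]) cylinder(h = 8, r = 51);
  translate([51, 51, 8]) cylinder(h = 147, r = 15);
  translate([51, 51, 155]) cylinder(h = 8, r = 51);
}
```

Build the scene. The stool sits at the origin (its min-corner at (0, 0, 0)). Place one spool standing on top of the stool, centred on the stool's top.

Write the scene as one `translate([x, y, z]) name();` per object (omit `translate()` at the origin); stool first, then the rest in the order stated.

stool();
translate([74, 95, 425]) spool();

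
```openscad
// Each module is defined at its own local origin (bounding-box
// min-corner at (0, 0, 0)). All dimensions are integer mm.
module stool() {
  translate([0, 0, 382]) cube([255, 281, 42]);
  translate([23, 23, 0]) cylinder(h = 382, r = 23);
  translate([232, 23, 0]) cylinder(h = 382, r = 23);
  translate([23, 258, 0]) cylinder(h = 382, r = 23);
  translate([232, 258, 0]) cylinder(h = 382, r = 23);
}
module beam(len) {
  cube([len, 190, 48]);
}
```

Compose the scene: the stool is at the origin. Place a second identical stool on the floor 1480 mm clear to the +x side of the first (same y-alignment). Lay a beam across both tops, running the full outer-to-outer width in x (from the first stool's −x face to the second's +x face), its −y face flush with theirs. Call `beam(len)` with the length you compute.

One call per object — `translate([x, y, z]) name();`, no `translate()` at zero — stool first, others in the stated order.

stool();
translate([1735, 0, 0]) stool();
translate([0, 0, 424]) beam(1990);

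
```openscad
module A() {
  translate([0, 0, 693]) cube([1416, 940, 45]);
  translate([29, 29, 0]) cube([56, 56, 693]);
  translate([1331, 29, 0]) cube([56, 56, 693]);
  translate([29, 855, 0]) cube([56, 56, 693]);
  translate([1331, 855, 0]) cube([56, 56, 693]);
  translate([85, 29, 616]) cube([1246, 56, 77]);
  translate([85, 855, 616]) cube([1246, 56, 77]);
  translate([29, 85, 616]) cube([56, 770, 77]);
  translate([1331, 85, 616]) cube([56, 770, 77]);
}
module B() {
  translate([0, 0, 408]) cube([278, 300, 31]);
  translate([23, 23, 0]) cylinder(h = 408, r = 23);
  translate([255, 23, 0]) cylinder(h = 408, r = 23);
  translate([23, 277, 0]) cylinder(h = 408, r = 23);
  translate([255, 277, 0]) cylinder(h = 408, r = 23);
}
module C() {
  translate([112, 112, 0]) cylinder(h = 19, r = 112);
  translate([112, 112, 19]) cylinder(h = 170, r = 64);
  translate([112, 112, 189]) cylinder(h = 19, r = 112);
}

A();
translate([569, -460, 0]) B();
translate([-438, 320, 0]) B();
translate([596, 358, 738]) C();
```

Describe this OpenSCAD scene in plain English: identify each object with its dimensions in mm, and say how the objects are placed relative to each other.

A is a rectangular dining table. The top is 1416×940×45 mm with its upper surface at z = 738 mm. It stands on four 56×56 mm square legs, each inset 29 mm from the nearest pair of top edges, running from the floor to the underside of the top. Four apron rails, 56 mm thick and 77 mm tall, run between adjacent legs with their top edges flush with the underside of the top and their outer faces flush with the legs' outer faces.

B is a four-legged stool. The seat is a 278×300×31 mm slab whose top surface is at z = 439 mm; four round legs, each 46 mm in diameter, run from the floor (z = 0) to the underside of the seat, each leg's axis is inset half a diameter from the nearest pair of seat edges (so the leg's bounding box is flush with the corner).

C is a spool: two coaxial disc flanges of radius 112 mm and thickness 19 mm, joined by a core cylinder of radius 64 mm and height 170 mm. The lower flange rests on z = 0 and the three cylinders share a vertical axis.

Two stools sit around the table at the −y, −x sides. The spool is on top of the table, centred.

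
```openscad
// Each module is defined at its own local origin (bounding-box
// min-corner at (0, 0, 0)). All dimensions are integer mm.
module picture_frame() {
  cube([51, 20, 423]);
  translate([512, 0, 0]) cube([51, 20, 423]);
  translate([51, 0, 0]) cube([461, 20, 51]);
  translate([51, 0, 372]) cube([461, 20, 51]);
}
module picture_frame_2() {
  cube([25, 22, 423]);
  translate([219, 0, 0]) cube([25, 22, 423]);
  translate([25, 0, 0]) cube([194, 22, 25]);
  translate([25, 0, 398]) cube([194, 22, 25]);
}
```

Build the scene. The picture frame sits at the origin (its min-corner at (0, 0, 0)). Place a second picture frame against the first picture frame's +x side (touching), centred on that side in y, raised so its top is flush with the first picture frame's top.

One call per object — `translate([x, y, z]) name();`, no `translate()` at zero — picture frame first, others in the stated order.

picture_frame();
translate([563, -1, 0]) picture_frame_2();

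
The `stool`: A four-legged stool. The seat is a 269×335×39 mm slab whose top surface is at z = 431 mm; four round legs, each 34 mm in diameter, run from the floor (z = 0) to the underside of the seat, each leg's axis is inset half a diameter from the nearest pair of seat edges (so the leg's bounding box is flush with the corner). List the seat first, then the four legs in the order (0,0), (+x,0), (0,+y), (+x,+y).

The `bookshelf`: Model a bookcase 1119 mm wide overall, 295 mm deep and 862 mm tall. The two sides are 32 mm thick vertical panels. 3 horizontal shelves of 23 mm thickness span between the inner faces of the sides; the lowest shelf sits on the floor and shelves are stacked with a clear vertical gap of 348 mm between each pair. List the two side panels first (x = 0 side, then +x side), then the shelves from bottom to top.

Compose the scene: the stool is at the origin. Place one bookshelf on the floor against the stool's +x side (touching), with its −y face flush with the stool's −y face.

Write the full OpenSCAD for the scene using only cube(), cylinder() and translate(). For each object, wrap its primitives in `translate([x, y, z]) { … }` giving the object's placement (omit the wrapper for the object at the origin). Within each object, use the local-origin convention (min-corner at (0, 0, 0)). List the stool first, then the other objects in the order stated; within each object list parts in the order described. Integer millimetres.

translate([0, 0, 392]) cube([269, 335, 39]);
translate([17, 17, 0]) cylinder(h = 392, r = 17);
translate([252, 17, 0]) cylinder(h = 392, r = 17);
translate([17, 318, 0]) cylinder(h = 392, r = 17);
translate([252, 318, 0]) cylinder(h = 392, r = 17);
translate([269, 0, 0]) {
  cube([32, 295, 862]);
  translate([1087, 0, 0]) cube([32, 295, 862]);
  translate([32, 0, 0]) cube([1055, 295, 23]);
  translate([32, 0, 371]) cube([1055, 295, 23]);
  translate([32, 0, 742]) cube([1055, 295, 23]);
}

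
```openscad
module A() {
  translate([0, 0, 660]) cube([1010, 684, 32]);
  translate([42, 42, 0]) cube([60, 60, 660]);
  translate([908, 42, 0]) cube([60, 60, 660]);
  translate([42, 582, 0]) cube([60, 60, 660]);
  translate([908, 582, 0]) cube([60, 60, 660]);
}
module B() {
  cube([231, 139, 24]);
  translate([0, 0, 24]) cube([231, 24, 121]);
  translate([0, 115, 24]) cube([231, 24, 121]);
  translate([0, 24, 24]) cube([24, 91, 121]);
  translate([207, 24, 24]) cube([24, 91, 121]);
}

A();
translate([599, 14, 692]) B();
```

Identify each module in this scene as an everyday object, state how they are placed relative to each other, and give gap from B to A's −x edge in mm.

The open box's min-x is at 599; the table's min-x is 0; gap = 599 mm.

A is a table. B is an open box. The open box is on top of the table. The gap from the open box to the table's −x edge is 599 mm.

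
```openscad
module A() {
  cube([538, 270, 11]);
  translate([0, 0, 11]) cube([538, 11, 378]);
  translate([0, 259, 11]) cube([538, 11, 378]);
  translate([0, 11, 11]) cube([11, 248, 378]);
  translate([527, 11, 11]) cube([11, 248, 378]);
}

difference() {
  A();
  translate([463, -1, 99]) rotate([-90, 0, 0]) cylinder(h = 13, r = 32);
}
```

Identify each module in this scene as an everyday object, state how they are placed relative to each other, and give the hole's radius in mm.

The subtracted cylinder has r = 32 mm.

A is an open box. The open box has a circular hole through its front wall. The hole's radius is 32 mm.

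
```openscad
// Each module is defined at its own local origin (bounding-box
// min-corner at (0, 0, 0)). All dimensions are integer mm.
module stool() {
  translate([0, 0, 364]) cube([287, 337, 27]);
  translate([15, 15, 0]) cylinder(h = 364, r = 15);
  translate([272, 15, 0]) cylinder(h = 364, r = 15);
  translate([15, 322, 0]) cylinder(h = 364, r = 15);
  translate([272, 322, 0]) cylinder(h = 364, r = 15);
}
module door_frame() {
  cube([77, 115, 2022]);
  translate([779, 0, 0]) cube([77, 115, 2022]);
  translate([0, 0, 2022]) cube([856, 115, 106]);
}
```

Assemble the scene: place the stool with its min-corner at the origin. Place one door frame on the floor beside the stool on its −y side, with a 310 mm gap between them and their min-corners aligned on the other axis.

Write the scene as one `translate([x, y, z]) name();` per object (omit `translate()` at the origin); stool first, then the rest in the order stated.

stool();
translate([0, -425, 0]) door_frame();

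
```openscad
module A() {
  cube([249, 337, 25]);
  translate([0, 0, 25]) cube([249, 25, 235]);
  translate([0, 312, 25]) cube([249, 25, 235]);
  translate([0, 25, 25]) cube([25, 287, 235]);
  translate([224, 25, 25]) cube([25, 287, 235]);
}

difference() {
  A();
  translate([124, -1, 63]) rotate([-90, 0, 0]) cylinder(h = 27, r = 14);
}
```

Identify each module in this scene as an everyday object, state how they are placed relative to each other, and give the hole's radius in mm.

The subtracted cylinder has r = 14 mm.

A is an open box. The open box has a circular hole through its front wall. The hole's radius is 14 mm.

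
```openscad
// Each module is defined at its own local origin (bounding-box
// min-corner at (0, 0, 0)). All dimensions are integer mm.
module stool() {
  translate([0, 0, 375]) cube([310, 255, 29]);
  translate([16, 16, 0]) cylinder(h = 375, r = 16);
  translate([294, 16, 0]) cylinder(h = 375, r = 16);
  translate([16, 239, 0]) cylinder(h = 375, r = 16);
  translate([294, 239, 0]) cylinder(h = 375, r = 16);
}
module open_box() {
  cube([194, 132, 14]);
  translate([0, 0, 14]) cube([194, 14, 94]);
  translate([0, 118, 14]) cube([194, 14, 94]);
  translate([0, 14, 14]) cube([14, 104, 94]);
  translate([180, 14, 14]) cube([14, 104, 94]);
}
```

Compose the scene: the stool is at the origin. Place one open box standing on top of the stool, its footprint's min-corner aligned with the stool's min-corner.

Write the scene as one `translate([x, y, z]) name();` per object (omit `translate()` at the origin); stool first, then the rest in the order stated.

stool();
translate([0, 0, 404]) open_box();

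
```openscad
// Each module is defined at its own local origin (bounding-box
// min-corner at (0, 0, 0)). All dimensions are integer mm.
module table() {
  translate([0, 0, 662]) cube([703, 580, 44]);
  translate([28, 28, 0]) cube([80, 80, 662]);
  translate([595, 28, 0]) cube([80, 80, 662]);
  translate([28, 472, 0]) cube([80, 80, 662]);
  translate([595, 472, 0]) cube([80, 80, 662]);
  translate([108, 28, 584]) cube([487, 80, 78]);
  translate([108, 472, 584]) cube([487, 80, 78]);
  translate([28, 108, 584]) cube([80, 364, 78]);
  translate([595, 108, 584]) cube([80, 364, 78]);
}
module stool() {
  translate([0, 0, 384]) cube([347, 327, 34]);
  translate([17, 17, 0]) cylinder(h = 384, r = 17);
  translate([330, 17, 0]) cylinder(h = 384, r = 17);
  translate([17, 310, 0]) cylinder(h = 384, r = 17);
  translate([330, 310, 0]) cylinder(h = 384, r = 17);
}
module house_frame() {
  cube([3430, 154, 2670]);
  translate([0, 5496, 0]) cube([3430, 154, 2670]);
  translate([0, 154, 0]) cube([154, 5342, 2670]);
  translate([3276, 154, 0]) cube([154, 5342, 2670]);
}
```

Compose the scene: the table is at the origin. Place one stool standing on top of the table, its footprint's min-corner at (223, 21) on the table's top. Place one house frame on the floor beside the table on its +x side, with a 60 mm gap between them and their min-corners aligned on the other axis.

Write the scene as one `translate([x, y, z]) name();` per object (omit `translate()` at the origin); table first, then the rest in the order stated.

table();
translate([223, 21, 706]) stool();
translate([763, 0, 0]) house_frame();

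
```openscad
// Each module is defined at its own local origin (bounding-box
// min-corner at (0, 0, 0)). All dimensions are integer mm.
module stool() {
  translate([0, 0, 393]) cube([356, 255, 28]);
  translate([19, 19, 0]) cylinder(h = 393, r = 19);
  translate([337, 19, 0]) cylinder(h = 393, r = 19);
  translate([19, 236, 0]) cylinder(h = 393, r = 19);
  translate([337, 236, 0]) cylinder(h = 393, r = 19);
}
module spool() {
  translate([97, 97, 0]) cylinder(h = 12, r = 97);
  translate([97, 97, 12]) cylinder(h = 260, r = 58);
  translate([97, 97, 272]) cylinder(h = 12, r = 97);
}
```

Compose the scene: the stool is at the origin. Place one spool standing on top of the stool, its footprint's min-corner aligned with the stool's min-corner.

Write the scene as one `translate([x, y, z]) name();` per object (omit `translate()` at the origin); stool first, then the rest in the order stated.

stool();
translate([0, 0, 421]) spool();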